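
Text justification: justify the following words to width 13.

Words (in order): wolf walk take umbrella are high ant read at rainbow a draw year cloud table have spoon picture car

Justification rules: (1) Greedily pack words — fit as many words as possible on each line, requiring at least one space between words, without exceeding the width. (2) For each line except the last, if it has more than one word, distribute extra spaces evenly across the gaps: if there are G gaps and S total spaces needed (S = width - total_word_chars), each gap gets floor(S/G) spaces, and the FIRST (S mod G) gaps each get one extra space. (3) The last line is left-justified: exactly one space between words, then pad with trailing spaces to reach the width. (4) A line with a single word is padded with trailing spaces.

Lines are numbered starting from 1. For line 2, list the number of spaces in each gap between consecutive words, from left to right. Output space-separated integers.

Answer: 1

Derivation:
Line 1: ['wolf', 'walk'] (min_width=9, slack=4)
Line 2: ['take', 'umbrella'] (min_width=13, slack=0)
Line 3: ['are', 'high', 'ant'] (min_width=12, slack=1)
Line 4: ['read', 'at'] (min_width=7, slack=6)
Line 5: ['rainbow', 'a'] (min_width=9, slack=4)
Line 6: ['draw', 'year'] (min_width=9, slack=4)
Line 7: ['cloud', 'table'] (min_width=11, slack=2)
Line 8: ['have', 'spoon'] (min_width=10, slack=3)
Line 9: ['picture', 'car'] (min_width=11, slack=2)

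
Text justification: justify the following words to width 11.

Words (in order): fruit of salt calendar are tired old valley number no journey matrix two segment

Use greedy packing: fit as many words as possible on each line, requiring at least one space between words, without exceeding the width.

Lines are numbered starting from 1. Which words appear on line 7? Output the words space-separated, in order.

Line 1: ['fruit', 'of'] (min_width=8, slack=3)
Line 2: ['salt'] (min_width=4, slack=7)
Line 3: ['calendar'] (min_width=8, slack=3)
Line 4: ['are', 'tired'] (min_width=9, slack=2)
Line 5: ['old', 'valley'] (min_width=10, slack=1)
Line 6: ['number', 'no'] (min_width=9, slack=2)
Line 7: ['journey'] (min_width=7, slack=4)
Line 8: ['matrix', 'two'] (min_width=10, slack=1)
Line 9: ['segment'] (min_width=7, slack=4)

Answer: journey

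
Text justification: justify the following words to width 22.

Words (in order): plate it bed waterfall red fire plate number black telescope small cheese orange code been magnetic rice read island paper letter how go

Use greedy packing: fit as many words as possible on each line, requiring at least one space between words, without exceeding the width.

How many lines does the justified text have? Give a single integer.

Line 1: ['plate', 'it', 'bed', 'waterfall'] (min_width=22, slack=0)
Line 2: ['red', 'fire', 'plate', 'number'] (min_width=21, slack=1)
Line 3: ['black', 'telescope', 'small'] (min_width=21, slack=1)
Line 4: ['cheese', 'orange', 'code'] (min_width=18, slack=4)
Line 5: ['been', 'magnetic', 'rice'] (min_width=18, slack=4)
Line 6: ['read', 'island', 'paper'] (min_width=17, slack=5)
Line 7: ['letter', 'how', 'go'] (min_width=13, slack=9)
Total lines: 7

Answer: 7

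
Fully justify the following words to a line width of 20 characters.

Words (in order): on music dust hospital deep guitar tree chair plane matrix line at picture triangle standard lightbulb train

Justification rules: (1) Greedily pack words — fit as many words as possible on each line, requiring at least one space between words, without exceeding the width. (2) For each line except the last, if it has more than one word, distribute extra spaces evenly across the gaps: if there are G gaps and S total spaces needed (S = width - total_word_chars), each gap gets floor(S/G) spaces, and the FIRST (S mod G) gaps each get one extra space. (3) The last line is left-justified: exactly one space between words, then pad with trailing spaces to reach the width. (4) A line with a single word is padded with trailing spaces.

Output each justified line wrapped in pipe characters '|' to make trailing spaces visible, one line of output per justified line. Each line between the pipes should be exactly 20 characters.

Line 1: ['on', 'music', 'dust'] (min_width=13, slack=7)
Line 2: ['hospital', 'deep', 'guitar'] (min_width=20, slack=0)
Line 3: ['tree', 'chair', 'plane'] (min_width=16, slack=4)
Line 4: ['matrix', 'line', 'at'] (min_width=14, slack=6)
Line 5: ['picture', 'triangle'] (min_width=16, slack=4)
Line 6: ['standard', 'lightbulb'] (min_width=18, slack=2)
Line 7: ['train'] (min_width=5, slack=15)

Answer: |on     music    dust|
|hospital deep guitar|
|tree   chair   plane|
|matrix    line    at|
|picture     triangle|
|standard   lightbulb|
|train               |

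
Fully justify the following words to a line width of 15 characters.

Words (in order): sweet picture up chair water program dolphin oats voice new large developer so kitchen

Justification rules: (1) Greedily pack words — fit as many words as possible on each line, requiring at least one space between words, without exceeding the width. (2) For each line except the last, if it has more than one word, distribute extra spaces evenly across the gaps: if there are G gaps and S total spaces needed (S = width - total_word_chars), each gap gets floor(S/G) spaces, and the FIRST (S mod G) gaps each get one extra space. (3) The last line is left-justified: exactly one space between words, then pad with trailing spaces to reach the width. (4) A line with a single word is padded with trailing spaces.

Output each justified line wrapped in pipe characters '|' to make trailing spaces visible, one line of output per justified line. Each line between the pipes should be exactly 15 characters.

Answer: |sweet   picture|
|up  chair water|
|program dolphin|
|oats  voice new|
|large developer|
|so kitchen     |

Derivation:
Line 1: ['sweet', 'picture'] (min_width=13, slack=2)
Line 2: ['up', 'chair', 'water'] (min_width=14, slack=1)
Line 3: ['program', 'dolphin'] (min_width=15, slack=0)
Line 4: ['oats', 'voice', 'new'] (min_width=14, slack=1)
Line 5: ['large', 'developer'] (min_width=15, slack=0)
Line 6: ['so', 'kitchen'] (min_width=10, slack=5)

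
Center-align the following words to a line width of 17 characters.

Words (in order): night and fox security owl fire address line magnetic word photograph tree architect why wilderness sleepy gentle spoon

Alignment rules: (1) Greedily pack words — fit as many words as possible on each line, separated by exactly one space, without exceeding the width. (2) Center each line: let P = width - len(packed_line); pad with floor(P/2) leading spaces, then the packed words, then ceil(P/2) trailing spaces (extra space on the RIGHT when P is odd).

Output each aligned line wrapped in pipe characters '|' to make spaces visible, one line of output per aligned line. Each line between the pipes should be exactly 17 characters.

Answer: |  night and fox  |
|security owl fire|
|  address line   |
|  magnetic word  |
| photograph tree |
|  architect why  |
|wilderness sleepy|
|  gentle spoon   |

Derivation:
Line 1: ['night', 'and', 'fox'] (min_width=13, slack=4)
Line 2: ['security', 'owl', 'fire'] (min_width=17, slack=0)
Line 3: ['address', 'line'] (min_width=12, slack=5)
Line 4: ['magnetic', 'word'] (min_width=13, slack=4)
Line 5: ['photograph', 'tree'] (min_width=15, slack=2)
Line 6: ['architect', 'why'] (min_width=13, slack=4)
Line 7: ['wilderness', 'sleepy'] (min_width=17, slack=0)
Line 8: ['gentle', 'spoon'] (min_width=12, slack=5)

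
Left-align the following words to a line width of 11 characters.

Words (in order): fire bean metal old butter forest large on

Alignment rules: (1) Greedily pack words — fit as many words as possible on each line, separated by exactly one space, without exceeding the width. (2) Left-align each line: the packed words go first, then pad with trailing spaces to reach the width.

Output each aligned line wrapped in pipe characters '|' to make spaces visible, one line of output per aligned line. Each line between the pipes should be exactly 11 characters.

Answer: |fire bean  |
|metal old  |
|butter     |
|forest     |
|large on   |

Derivation:
Line 1: ['fire', 'bean'] (min_width=9, slack=2)
Line 2: ['metal', 'old'] (min_width=9, slack=2)
Line 3: ['butter'] (min_width=6, slack=5)
Line 4: ['forest'] (min_width=6, slack=5)
Line 5: ['large', 'on'] (min_width=8, slack=3)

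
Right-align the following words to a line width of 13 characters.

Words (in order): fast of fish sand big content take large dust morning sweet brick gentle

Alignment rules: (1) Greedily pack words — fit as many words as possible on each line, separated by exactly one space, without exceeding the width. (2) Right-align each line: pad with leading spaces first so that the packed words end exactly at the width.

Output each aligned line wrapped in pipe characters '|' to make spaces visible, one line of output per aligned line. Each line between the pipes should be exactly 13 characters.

Line 1: ['fast', 'of', 'fish'] (min_width=12, slack=1)
Line 2: ['sand', 'big'] (min_width=8, slack=5)
Line 3: ['content', 'take'] (min_width=12, slack=1)
Line 4: ['large', 'dust'] (min_width=10, slack=3)
Line 5: ['morning', 'sweet'] (min_width=13, slack=0)
Line 6: ['brick', 'gentle'] (min_width=12, slack=1)

Answer: | fast of fish|
|     sand big|
| content take|
|   large dust|
|morning sweet|
| brick gentle|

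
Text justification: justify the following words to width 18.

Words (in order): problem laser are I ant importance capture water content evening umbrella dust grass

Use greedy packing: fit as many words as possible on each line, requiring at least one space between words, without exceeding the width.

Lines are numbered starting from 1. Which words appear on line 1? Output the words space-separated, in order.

Answer: problem laser are

Derivation:
Line 1: ['problem', 'laser', 'are'] (min_width=17, slack=1)
Line 2: ['I', 'ant', 'importance'] (min_width=16, slack=2)
Line 3: ['capture', 'water'] (min_width=13, slack=5)
Line 4: ['content', 'evening'] (min_width=15, slack=3)
Line 5: ['umbrella', 'dust'] (min_width=13, slack=5)
Line 6: ['grass'] (min_width=5, slack=13)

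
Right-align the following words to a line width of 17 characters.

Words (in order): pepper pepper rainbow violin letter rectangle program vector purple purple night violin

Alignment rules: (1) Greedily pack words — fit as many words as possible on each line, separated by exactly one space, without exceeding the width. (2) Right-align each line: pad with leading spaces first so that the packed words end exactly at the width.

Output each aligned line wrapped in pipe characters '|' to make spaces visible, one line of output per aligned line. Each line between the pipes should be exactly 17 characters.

Answer: |    pepper pepper|
|   rainbow violin|
| letter rectangle|
|   program vector|
|    purple purple|
|     night violin|

Derivation:
Line 1: ['pepper', 'pepper'] (min_width=13, slack=4)
Line 2: ['rainbow', 'violin'] (min_width=14, slack=3)
Line 3: ['letter', 'rectangle'] (min_width=16, slack=1)
Line 4: ['program', 'vector'] (min_width=14, slack=3)
Line 5: ['purple', 'purple'] (min_width=13, slack=4)
Line 6: ['night', 'violin'] (min_width=12, slack=5)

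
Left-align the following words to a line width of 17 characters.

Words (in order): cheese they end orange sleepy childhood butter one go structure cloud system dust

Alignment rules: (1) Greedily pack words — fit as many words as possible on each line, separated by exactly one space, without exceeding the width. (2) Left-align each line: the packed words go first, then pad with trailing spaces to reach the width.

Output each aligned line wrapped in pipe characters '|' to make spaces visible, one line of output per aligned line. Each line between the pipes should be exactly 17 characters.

Answer: |cheese they end  |
|orange sleepy    |
|childhood butter |
|one go structure |
|cloud system dust|

Derivation:
Line 1: ['cheese', 'they', 'end'] (min_width=15, slack=2)
Line 2: ['orange', 'sleepy'] (min_width=13, slack=4)
Line 3: ['childhood', 'butter'] (min_width=16, slack=1)
Line 4: ['one', 'go', 'structure'] (min_width=16, slack=1)
Line 5: ['cloud', 'system', 'dust'] (min_width=17, slack=0)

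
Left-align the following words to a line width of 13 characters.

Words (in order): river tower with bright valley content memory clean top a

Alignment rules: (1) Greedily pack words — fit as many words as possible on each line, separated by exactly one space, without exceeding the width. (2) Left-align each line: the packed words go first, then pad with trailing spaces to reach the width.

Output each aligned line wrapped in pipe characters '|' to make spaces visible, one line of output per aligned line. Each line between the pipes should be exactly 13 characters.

Answer: |river tower  |
|with bright  |
|valley       |
|content      |
|memory clean |
|top a        |

Derivation:
Line 1: ['river', 'tower'] (min_width=11, slack=2)
Line 2: ['with', 'bright'] (min_width=11, slack=2)
Line 3: ['valley'] (min_width=6, slack=7)
Line 4: ['content'] (min_width=7, slack=6)
Line 5: ['memory', 'clean'] (min_width=12, slack=1)
Line 6: ['top', 'a'] (min_width=5, slack=8)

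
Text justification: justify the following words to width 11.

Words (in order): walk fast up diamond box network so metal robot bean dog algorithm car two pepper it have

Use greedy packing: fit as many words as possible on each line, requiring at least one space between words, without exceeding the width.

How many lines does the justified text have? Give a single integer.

Line 1: ['walk', 'fast'] (min_width=9, slack=2)
Line 2: ['up', 'diamond'] (min_width=10, slack=1)
Line 3: ['box', 'network'] (min_width=11, slack=0)
Line 4: ['so', 'metal'] (min_width=8, slack=3)
Line 5: ['robot', 'bean'] (min_width=10, slack=1)
Line 6: ['dog'] (min_width=3, slack=8)
Line 7: ['algorithm'] (min_width=9, slack=2)
Line 8: ['car', 'two'] (min_width=7, slack=4)
Line 9: ['pepper', 'it'] (min_width=9, slack=2)
Line 10: ['have'] (min_width=4, slack=7)
Total lines: 10

Answer: 10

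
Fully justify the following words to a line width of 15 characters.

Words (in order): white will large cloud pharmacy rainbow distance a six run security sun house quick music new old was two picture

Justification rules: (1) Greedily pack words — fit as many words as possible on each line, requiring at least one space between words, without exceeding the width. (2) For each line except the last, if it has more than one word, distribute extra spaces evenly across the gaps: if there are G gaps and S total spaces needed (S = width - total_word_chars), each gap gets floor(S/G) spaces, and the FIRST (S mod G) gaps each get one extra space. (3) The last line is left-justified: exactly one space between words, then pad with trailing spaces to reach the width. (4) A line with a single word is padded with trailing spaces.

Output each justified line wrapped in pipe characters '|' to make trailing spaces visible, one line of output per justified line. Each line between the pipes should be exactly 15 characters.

Answer: |white      will|
|large     cloud|
|pharmacy       |
|rainbow        |
|distance  a six|
|run    security|
|sun house quick|
|music  new  old|
|was two picture|

Derivation:
Line 1: ['white', 'will'] (min_width=10, slack=5)
Line 2: ['large', 'cloud'] (min_width=11, slack=4)
Line 3: ['pharmacy'] (min_width=8, slack=7)
Line 4: ['rainbow'] (min_width=7, slack=8)
Line 5: ['distance', 'a', 'six'] (min_width=14, slack=1)
Line 6: ['run', 'security'] (min_width=12, slack=3)
Line 7: ['sun', 'house', 'quick'] (min_width=15, slack=0)
Line 8: ['music', 'new', 'old'] (min_width=13, slack=2)
Line 9: ['was', 'two', 'picture'] (min_width=15, slack=0)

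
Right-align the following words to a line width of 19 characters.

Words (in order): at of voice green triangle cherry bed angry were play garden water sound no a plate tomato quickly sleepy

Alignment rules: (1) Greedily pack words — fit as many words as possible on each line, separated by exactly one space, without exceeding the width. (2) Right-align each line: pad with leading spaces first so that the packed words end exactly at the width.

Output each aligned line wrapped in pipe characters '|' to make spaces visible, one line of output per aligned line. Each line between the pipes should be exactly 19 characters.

Line 1: ['at', 'of', 'voice', 'green'] (min_width=17, slack=2)
Line 2: ['triangle', 'cherry', 'bed'] (min_width=19, slack=0)
Line 3: ['angry', 'were', 'play'] (min_width=15, slack=4)
Line 4: ['garden', 'water', 'sound'] (min_width=18, slack=1)
Line 5: ['no', 'a', 'plate', 'tomato'] (min_width=17, slack=2)
Line 6: ['quickly', 'sleepy'] (min_width=14, slack=5)

Answer: |  at of voice green|
|triangle cherry bed|
|    angry were play|
| garden water sound|
|  no a plate tomato|
|     quickly sleepy|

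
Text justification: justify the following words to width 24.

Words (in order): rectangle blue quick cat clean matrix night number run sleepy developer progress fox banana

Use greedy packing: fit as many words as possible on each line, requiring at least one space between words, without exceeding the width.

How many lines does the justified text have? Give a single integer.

Line 1: ['rectangle', 'blue', 'quick', 'cat'] (min_width=24, slack=0)
Line 2: ['clean', 'matrix', 'night'] (min_width=18, slack=6)
Line 3: ['number', 'run', 'sleepy'] (min_width=17, slack=7)
Line 4: ['developer', 'progress', 'fox'] (min_width=22, slack=2)
Line 5: ['banana'] (min_width=6, slack=18)
Total lines: 5

Answer: 5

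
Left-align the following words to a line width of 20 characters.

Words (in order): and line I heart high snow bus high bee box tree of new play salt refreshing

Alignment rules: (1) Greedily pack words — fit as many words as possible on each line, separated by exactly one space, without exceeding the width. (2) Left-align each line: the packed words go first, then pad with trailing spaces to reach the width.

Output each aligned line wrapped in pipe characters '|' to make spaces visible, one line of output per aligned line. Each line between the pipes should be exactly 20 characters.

Answer: |and line I heart    |
|high snow bus high  |
|bee box tree of new |
|play salt refreshing|

Derivation:
Line 1: ['and', 'line', 'I', 'heart'] (min_width=16, slack=4)
Line 2: ['high', 'snow', 'bus', 'high'] (min_width=18, slack=2)
Line 3: ['bee', 'box', 'tree', 'of', 'new'] (min_width=19, slack=1)
Line 4: ['play', 'salt', 'refreshing'] (min_width=20, slack=0)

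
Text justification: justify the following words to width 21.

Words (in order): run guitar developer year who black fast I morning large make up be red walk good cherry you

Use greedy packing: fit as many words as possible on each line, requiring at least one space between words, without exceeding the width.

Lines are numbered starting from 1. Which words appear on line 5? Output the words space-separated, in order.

Answer: cherry you

Derivation:
Line 1: ['run', 'guitar', 'developer'] (min_width=20, slack=1)
Line 2: ['year', 'who', 'black', 'fast', 'I'] (min_width=21, slack=0)
Line 3: ['morning', 'large', 'make', 'up'] (min_width=21, slack=0)
Line 4: ['be', 'red', 'walk', 'good'] (min_width=16, slack=5)
Line 5: ['cherry', 'you'] (min_width=10, slack=11)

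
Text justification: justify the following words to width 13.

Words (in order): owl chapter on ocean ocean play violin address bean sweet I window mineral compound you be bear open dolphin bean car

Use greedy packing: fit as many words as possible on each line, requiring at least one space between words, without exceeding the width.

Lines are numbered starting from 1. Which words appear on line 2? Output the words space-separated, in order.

Answer: on ocean

Derivation:
Line 1: ['owl', 'chapter'] (min_width=11, slack=2)
Line 2: ['on', 'ocean'] (min_width=8, slack=5)
Line 3: ['ocean', 'play'] (min_width=10, slack=3)
Line 4: ['violin'] (min_width=6, slack=7)
Line 5: ['address', 'bean'] (min_width=12, slack=1)
Line 6: ['sweet', 'I'] (min_width=7, slack=6)
Line 7: ['window'] (min_width=6, slack=7)
Line 8: ['mineral'] (min_width=7, slack=6)
Line 9: ['compound', 'you'] (min_width=12, slack=1)
Line 10: ['be', 'bear', 'open'] (min_width=12, slack=1)
Line 11: ['dolphin', 'bean'] (min_width=12, slack=1)
Line 12: ['car'] (min_width=3, slack=10)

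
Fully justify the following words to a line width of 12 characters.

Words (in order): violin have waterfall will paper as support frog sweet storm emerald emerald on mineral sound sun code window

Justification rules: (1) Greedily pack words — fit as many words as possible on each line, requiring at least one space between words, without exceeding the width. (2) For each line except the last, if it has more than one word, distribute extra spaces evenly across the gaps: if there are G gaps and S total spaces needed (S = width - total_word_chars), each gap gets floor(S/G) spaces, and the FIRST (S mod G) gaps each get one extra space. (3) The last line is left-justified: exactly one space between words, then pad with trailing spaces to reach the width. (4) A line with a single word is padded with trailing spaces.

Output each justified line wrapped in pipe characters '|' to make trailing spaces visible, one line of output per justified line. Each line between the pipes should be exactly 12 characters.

Answer: |violin  have|
|waterfall   |
|will   paper|
|as   support|
|frog   sweet|
|storm       |
|emerald     |
|emerald   on|
|mineral     |
|sound    sun|
|code window |

Derivation:
Line 1: ['violin', 'have'] (min_width=11, slack=1)
Line 2: ['waterfall'] (min_width=9, slack=3)
Line 3: ['will', 'paper'] (min_width=10, slack=2)
Line 4: ['as', 'support'] (min_width=10, slack=2)
Line 5: ['frog', 'sweet'] (min_width=10, slack=2)
Line 6: ['storm'] (min_width=5, slack=7)
Line 7: ['emerald'] (min_width=7, slack=5)
Line 8: ['emerald', 'on'] (min_width=10, slack=2)
Line 9: ['mineral'] (min_width=7, slack=5)
Line 10: ['sound', 'sun'] (min_width=9, slack=3)
Line 11: ['code', 'window'] (min_width=11, slack=1)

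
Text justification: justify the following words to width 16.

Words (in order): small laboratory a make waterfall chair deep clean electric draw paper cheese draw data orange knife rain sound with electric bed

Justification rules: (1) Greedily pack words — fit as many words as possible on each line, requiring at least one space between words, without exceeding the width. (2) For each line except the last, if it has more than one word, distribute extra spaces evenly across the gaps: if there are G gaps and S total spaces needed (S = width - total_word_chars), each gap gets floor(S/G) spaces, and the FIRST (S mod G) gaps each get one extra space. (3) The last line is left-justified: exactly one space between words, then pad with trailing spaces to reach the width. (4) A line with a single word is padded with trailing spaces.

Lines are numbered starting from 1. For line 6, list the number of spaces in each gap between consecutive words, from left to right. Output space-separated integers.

Line 1: ['small', 'laboratory'] (min_width=16, slack=0)
Line 2: ['a', 'make', 'waterfall'] (min_width=16, slack=0)
Line 3: ['chair', 'deep', 'clean'] (min_width=16, slack=0)
Line 4: ['electric', 'draw'] (min_width=13, slack=3)
Line 5: ['paper', 'cheese'] (min_width=12, slack=4)
Line 6: ['draw', 'data', 'orange'] (min_width=16, slack=0)
Line 7: ['knife', 'rain', 'sound'] (min_width=16, slack=0)
Line 8: ['with', 'electric'] (min_width=13, slack=3)
Line 9: ['bed'] (min_width=3, slack=13)

Answer: 1 1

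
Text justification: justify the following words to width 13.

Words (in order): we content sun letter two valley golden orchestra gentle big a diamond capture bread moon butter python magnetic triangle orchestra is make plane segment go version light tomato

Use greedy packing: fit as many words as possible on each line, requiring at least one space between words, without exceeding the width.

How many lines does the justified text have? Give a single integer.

Line 1: ['we', 'content'] (min_width=10, slack=3)
Line 2: ['sun', 'letter'] (min_width=10, slack=3)
Line 3: ['two', 'valley'] (min_width=10, slack=3)
Line 4: ['golden'] (min_width=6, slack=7)
Line 5: ['orchestra'] (min_width=9, slack=4)
Line 6: ['gentle', 'big', 'a'] (min_width=12, slack=1)
Line 7: ['diamond'] (min_width=7, slack=6)
Line 8: ['capture', 'bread'] (min_width=13, slack=0)
Line 9: ['moon', 'butter'] (min_width=11, slack=2)
Line 10: ['python'] (min_width=6, slack=7)
Line 11: ['magnetic'] (min_width=8, slack=5)
Line 12: ['triangle'] (min_width=8, slack=5)
Line 13: ['orchestra', 'is'] (min_width=12, slack=1)
Line 14: ['make', 'plane'] (min_width=10, slack=3)
Line 15: ['segment', 'go'] (min_width=10, slack=3)
Line 16: ['version', 'light'] (min_width=13, slack=0)
Line 17: ['tomato'] (min_width=6, slack=7)
Total lines: 17

Answer: 17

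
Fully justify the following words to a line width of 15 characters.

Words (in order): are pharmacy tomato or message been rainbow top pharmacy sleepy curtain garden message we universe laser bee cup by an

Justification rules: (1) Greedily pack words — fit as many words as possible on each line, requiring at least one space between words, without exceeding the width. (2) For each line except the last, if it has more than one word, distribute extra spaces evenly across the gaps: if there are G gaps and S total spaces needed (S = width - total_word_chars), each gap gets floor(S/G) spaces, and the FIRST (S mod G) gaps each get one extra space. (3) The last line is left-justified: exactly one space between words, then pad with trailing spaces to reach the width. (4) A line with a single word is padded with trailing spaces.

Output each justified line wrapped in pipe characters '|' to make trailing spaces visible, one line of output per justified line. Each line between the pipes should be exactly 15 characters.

Answer: |are    pharmacy|
|tomato       or|
|message    been|
|rainbow     top|
|pharmacy sleepy|
|curtain  garden|
|message      we|
|universe  laser|
|bee cup by an  |

Derivation:
Line 1: ['are', 'pharmacy'] (min_width=12, slack=3)
Line 2: ['tomato', 'or'] (min_width=9, slack=6)
Line 3: ['message', 'been'] (min_width=12, slack=3)
Line 4: ['rainbow', 'top'] (min_width=11, slack=4)
Line 5: ['pharmacy', 'sleepy'] (min_width=15, slack=0)
Line 6: ['curtain', 'garden'] (min_width=14, slack=1)
Line 7: ['message', 'we'] (min_width=10, slack=5)
Line 8: ['universe', 'laser'] (min_width=14, slack=1)
Line 9: ['bee', 'cup', 'by', 'an'] (min_width=13, slack=2)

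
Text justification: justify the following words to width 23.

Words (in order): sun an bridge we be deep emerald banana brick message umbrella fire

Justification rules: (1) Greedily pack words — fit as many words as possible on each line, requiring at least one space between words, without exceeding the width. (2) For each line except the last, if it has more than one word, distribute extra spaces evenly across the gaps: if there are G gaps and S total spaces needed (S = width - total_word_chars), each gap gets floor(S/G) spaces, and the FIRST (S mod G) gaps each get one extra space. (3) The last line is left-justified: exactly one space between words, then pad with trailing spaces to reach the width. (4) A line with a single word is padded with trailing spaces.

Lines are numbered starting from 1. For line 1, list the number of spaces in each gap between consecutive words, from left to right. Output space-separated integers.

Line 1: ['sun', 'an', 'bridge', 'we', 'be'] (min_width=19, slack=4)
Line 2: ['deep', 'emerald', 'banana'] (min_width=19, slack=4)
Line 3: ['brick', 'message', 'umbrella'] (min_width=22, slack=1)
Line 4: ['fire'] (min_width=4, slack=19)

Answer: 2 2 2 2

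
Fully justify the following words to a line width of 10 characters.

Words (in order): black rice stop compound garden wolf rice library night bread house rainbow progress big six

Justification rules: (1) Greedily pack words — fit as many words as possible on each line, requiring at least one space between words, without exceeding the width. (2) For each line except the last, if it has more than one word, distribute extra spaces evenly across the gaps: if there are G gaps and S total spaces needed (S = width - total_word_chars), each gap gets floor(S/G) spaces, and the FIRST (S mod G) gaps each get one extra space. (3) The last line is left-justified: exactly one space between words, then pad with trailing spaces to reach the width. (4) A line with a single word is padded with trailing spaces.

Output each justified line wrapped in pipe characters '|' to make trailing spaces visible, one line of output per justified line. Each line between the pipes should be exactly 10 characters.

Line 1: ['black', 'rice'] (min_width=10, slack=0)
Line 2: ['stop'] (min_width=4, slack=6)
Line 3: ['compound'] (min_width=8, slack=2)
Line 4: ['garden'] (min_width=6, slack=4)
Line 5: ['wolf', 'rice'] (min_width=9, slack=1)
Line 6: ['library'] (min_width=7, slack=3)
Line 7: ['night'] (min_width=5, slack=5)
Line 8: ['bread'] (min_width=5, slack=5)
Line 9: ['house'] (min_width=5, slack=5)
Line 10: ['rainbow'] (min_width=7, slack=3)
Line 11: ['progress'] (min_width=8, slack=2)
Line 12: ['big', 'six'] (min_width=7, slack=3)

Answer: |black rice|
|stop      |
|compound  |
|garden    |
|wolf  rice|
|library   |
|night     |
|bread     |
|house     |
|rainbow   |
|progress  |
|big six   |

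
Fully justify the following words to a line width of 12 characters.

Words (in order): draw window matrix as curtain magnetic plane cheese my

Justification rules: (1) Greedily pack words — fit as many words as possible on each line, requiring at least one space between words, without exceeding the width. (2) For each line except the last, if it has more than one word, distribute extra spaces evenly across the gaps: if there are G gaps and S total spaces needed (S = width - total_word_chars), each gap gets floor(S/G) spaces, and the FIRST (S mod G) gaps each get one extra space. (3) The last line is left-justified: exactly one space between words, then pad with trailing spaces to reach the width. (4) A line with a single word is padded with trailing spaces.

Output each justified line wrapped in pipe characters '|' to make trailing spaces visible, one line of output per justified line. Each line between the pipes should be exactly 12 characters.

Line 1: ['draw', 'window'] (min_width=11, slack=1)
Line 2: ['matrix', 'as'] (min_width=9, slack=3)
Line 3: ['curtain'] (min_width=7, slack=5)
Line 4: ['magnetic'] (min_width=8, slack=4)
Line 5: ['plane', 'cheese'] (min_width=12, slack=0)
Line 6: ['my'] (min_width=2, slack=10)

Answer: |draw  window|
|matrix    as|
|curtain     |
|magnetic    |
|plane cheese|
|my          |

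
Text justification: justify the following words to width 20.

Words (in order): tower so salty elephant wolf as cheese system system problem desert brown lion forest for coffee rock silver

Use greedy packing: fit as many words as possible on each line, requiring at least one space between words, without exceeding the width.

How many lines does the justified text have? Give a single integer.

Answer: 6

Derivation:
Line 1: ['tower', 'so', 'salty'] (min_width=14, slack=6)
Line 2: ['elephant', 'wolf', 'as'] (min_width=16, slack=4)
Line 3: ['cheese', 'system', 'system'] (min_width=20, slack=0)
Line 4: ['problem', 'desert', 'brown'] (min_width=20, slack=0)
Line 5: ['lion', 'forest', 'for'] (min_width=15, slack=5)
Line 6: ['coffee', 'rock', 'silver'] (min_width=18, slack=2)
Total lines: 6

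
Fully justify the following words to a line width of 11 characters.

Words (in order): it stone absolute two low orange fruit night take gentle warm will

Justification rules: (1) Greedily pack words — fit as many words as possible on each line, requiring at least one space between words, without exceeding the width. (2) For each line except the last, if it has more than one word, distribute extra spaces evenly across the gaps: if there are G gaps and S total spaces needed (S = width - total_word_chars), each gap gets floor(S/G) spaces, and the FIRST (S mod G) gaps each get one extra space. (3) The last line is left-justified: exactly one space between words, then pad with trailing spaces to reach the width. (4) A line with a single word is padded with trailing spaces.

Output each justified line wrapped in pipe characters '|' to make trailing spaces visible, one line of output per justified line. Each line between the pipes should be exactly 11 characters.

Answer: |it    stone|
|absolute   |
|two     low|
|orange     |
|fruit night|
|take gentle|
|warm will  |

Derivation:
Line 1: ['it', 'stone'] (min_width=8, slack=3)
Line 2: ['absolute'] (min_width=8, slack=3)
Line 3: ['two', 'low'] (min_width=7, slack=4)
Line 4: ['orange'] (min_width=6, slack=5)
Line 5: ['fruit', 'night'] (min_width=11, slack=0)
Line 6: ['take', 'gentle'] (min_width=11, slack=0)
Line 7: ['warm', 'will'] (min_width=9, slack=2)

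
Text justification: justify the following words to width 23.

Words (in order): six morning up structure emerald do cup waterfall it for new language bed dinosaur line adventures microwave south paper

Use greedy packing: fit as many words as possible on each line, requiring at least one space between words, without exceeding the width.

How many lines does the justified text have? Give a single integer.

Line 1: ['six', 'morning', 'up'] (min_width=14, slack=9)
Line 2: ['structure', 'emerald', 'do'] (min_width=20, slack=3)
Line 3: ['cup', 'waterfall', 'it', 'for'] (min_width=20, slack=3)
Line 4: ['new', 'language', 'bed'] (min_width=16, slack=7)
Line 5: ['dinosaur', 'line'] (min_width=13, slack=10)
Line 6: ['adventures', 'microwave'] (min_width=20, slack=3)
Line 7: ['south', 'paper'] (min_width=11, slack=12)
Total lines: 7

Answer: 7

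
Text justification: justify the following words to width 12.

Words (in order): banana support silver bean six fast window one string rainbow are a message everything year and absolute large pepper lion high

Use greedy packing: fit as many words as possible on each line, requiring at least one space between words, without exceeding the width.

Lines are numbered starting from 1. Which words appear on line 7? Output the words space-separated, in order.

Line 1: ['banana'] (min_width=6, slack=6)
Line 2: ['support'] (min_width=7, slack=5)
Line 3: ['silver', 'bean'] (min_width=11, slack=1)
Line 4: ['six', 'fast'] (min_width=8, slack=4)
Line 5: ['window', 'one'] (min_width=10, slack=2)
Line 6: ['string'] (min_width=6, slack=6)
Line 7: ['rainbow', 'are'] (min_width=11, slack=1)
Line 8: ['a', 'message'] (min_width=9, slack=3)
Line 9: ['everything'] (min_width=10, slack=2)
Line 10: ['year', 'and'] (min_width=8, slack=4)
Line 11: ['absolute'] (min_width=8, slack=4)
Line 12: ['large', 'pepper'] (min_width=12, slack=0)
Line 13: ['lion', 'high'] (min_width=9, slack=3)

Answer: rainbow are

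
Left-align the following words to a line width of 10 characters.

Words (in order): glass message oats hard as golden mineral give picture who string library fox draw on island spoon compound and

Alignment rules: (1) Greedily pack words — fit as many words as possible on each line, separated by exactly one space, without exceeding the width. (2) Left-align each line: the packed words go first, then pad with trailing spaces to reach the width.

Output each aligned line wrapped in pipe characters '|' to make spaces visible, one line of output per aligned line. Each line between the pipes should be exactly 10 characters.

Line 1: ['glass'] (min_width=5, slack=5)
Line 2: ['message'] (min_width=7, slack=3)
Line 3: ['oats', 'hard'] (min_width=9, slack=1)
Line 4: ['as', 'golden'] (min_width=9, slack=1)
Line 5: ['mineral'] (min_width=7, slack=3)
Line 6: ['give'] (min_width=4, slack=6)
Line 7: ['picture'] (min_width=7, slack=3)
Line 8: ['who', 'string'] (min_width=10, slack=0)
Line 9: ['library'] (min_width=7, slack=3)
Line 10: ['fox', 'draw'] (min_width=8, slack=2)
Line 11: ['on', 'island'] (min_width=9, slack=1)
Line 12: ['spoon'] (min_width=5, slack=5)
Line 13: ['compound'] (min_width=8, slack=2)
Line 14: ['and'] (min_width=3, slack=7)

Answer: |glass     |
|message   |
|oats hard |
|as golden |
|mineral   |
|give      |
|picture   |
|who string|
|library   |
|fox draw  |
|on island |
|spoon     |
|compound  |
|and       |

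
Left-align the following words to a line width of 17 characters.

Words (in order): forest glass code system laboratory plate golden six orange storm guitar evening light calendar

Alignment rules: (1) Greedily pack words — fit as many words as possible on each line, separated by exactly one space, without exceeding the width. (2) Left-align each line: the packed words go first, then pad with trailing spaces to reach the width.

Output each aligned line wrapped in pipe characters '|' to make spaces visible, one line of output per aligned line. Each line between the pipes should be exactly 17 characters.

Answer: |forest glass code|
|system laboratory|
|plate golden six |
|orange storm     |
|guitar evening   |
|light calendar   |

Derivation:
Line 1: ['forest', 'glass', 'code'] (min_width=17, slack=0)
Line 2: ['system', 'laboratory'] (min_width=17, slack=0)
Line 3: ['plate', 'golden', 'six'] (min_width=16, slack=1)
Line 4: ['orange', 'storm'] (min_width=12, slack=5)
Line 5: ['guitar', 'evening'] (min_width=14, slack=3)
Line 6: ['light', 'calendar'] (min_width=14, slack=3)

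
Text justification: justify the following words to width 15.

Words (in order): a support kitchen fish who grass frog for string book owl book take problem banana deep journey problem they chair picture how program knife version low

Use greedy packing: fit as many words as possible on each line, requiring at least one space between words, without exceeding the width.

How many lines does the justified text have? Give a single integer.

Line 1: ['a', 'support'] (min_width=9, slack=6)
Line 2: ['kitchen', 'fish'] (min_width=12, slack=3)
Line 3: ['who', 'grass', 'frog'] (min_width=14, slack=1)
Line 4: ['for', 'string', 'book'] (min_width=15, slack=0)
Line 5: ['owl', 'book', 'take'] (min_width=13, slack=2)
Line 6: ['problem', 'banana'] (min_width=14, slack=1)
Line 7: ['deep', 'journey'] (min_width=12, slack=3)
Line 8: ['problem', 'they'] (min_width=12, slack=3)
Line 9: ['chair', 'picture'] (min_width=13, slack=2)
Line 10: ['how', 'program'] (min_width=11, slack=4)
Line 11: ['knife', 'version'] (min_width=13, slack=2)
Line 12: ['low'] (min_width=3, slack=12)
Total lines: 12

Answer: 12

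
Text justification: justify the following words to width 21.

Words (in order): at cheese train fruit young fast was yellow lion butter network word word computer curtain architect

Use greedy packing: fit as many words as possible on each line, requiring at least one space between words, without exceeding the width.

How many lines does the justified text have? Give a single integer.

Answer: 5

Derivation:
Line 1: ['at', 'cheese', 'train', 'fruit'] (min_width=21, slack=0)
Line 2: ['young', 'fast', 'was', 'yellow'] (min_width=21, slack=0)
Line 3: ['lion', 'butter', 'network'] (min_width=19, slack=2)
Line 4: ['word', 'word', 'computer'] (min_width=18, slack=3)
Line 5: ['curtain', 'architect'] (min_width=17, slack=4)
Total lines: 5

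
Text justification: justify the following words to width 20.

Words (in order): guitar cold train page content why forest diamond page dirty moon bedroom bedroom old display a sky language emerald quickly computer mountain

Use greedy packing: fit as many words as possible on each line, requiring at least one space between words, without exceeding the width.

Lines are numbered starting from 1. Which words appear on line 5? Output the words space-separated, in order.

Answer: bedroom old display

Derivation:
Line 1: ['guitar', 'cold', 'train'] (min_width=17, slack=3)
Line 2: ['page', 'content', 'why'] (min_width=16, slack=4)
Line 3: ['forest', 'diamond', 'page'] (min_width=19, slack=1)
Line 4: ['dirty', 'moon', 'bedroom'] (min_width=18, slack=2)
Line 5: ['bedroom', 'old', 'display'] (min_width=19, slack=1)
Line 6: ['a', 'sky', 'language'] (min_width=14, slack=6)
Line 7: ['emerald', 'quickly'] (min_width=15, slack=5)
Line 8: ['computer', 'mountain'] (min_width=17, slack=3)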